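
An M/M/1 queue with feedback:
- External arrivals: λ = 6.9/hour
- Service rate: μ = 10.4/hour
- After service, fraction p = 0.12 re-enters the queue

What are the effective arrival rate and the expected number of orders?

Effective arrival rate: λ_eff = λ/(1-p) = 6.9/(1-0.12) = 6.9/0.88 = 7.8409
ρ = λ_eff/μ = 7.8409/10.4 = 0.75393
L = ρ/(1-ρ) = 0.75393/(1-0.75393) = 3.0639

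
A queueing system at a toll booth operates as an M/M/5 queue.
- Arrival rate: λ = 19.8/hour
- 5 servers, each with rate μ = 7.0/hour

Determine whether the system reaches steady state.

Stability requires ρ = λ/(cμ) < 1
ρ = 19.8/(5 × 7.0) = 19.8/35.00 = 0.5657
Since 0.5657 < 1, the system is STABLE.
The servers are busy 56.57% of the time.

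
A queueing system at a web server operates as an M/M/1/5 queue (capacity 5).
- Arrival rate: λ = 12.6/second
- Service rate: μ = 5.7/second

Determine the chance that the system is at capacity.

ρ = λ/μ = 12.6/5.7 = 2.21053
P₀ = (1-ρ)/(1-ρ^(K+1)) = (1-2.21053)/(1-2.21053^6) = -1.2105/-115.6752 = 0.01046
P_K = P₀×ρ^K = 0.010465 × 2.21053^5 = 0.010465 × 52.7815 = 0.5524
Blocking probability = 55.24%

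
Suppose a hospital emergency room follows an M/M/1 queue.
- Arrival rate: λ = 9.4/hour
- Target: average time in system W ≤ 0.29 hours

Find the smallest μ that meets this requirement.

For M/M/1: W = 1/(μ-λ)
Need W ≤ 0.29, so 1/(μ-λ) ≤ 0.29
μ - λ ≥ 1/0.29 = 3.4483
μ ≥ 9.4 + 3.4483 = 12.8483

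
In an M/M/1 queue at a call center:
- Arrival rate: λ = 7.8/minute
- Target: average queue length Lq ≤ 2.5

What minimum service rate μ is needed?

For M/M/1: Lq = λ²/(μ(μ-λ))
Need Lq ≤ 2.5, i.e. μ(μ-λ) ≥ λ²/2.5
μ² - 7.8μ - 60.84/2.5 ≥ 0  →  μ² - 7.8μ - 24.3360 ≥ 0
Quadratic formula (positive root): μ = [λ + √(λ² + 4×24.3360)]/2
Discriminant: 60.84 + 4×24.3360 = 158.1840, √158.1840 = 12.57712
μ ≥ (7.8 + 12.57712)/2 = 10.1886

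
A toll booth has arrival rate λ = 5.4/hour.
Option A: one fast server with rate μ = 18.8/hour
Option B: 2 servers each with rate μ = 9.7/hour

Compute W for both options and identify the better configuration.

Option A: single server μ = 18.8 (M/M/1)
  ρ_A = 5.4/18.8 = 0.2872
  W_A = 1/(μ-λ) = 1/(18.8-5.4) = 1/13.40 = 0.07463

Option B: 2 servers μ = 9.7 (M/M/2)
  ρ_B = λ/(cμ) = 5.4/(2×9.7) = 0.2784
  Offered load a = λ/μ = cρ = 5.4/9.7 = 0.5567
  P₀ = [ Σₙ₌₀^1 aⁿ/n! + a^2/(2!(1-ρ)) ]⁻¹
  Σ = a^0/0! + a^1/1! = 1.0000 + 0.5567 = 1.5567
  a^2/(2!(1-ρ)) = 0.3099/(2 × 0.7216) = 0.2147
  P₀ = 1/(1.5567 + 0.2147) = 0.5645
  Lq = P₀·a^2·ρ / (2!(1-ρ)²) = 0.5645 × 0.3099 × 0.2784 / (2 × 0.5208) = 0.04676
  Wq_B = Lq/λ = 0.046755/5.4 = 0.008658
  W_B = Wq_B + 1/μ = 0.008658 + 0.1031 = 0.1118

Since W_A = 0.07463 < W_B = 0.1118, Option A (single fast server) has the shorter time in system.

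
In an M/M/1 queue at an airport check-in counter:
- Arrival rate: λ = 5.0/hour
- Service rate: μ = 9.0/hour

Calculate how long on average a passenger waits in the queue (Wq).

First, compute utilization: ρ = λ/μ = 5.0/9.0 = 0.5556
For M/M/1: Wq = λ/(μ(μ-λ))
Wq = 5.0/(9.0 × (9.0-5.0))
Wq = 5.0/(9.0 × 4.00)
Wq = 0.1389 hours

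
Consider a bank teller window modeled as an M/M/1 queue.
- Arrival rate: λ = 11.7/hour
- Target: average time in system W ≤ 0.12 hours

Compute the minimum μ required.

For M/M/1: W = 1/(μ-λ)
Need W ≤ 0.12, so 1/(μ-λ) ≤ 0.12
μ - λ ≥ 1/0.12 = 8.3333
μ ≥ 11.7 + 8.3333 = 20.0333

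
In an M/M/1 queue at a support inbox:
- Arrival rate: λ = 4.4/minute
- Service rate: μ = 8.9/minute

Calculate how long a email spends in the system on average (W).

First, compute utilization: ρ = λ/μ = 4.4/8.9 = 0.4944
For M/M/1: W = 1/(μ-λ)
W = 1/(8.9-4.4) = 1/4.50
W = 0.2222 minutes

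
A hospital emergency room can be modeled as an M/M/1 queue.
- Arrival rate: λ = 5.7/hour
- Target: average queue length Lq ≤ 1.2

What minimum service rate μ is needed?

For M/M/1: Lq = λ²/(μ(μ-λ))
Need Lq ≤ 1.2, i.e. μ(μ-λ) ≥ λ²/1.2
μ² - 5.7μ - 32.49/1.2 ≥ 0  →  μ² - 5.7μ - 27.0750 ≥ 0
Quadratic formula (positive root): μ = [λ + √(λ² + 4×27.0750)]/2
Discriminant: 32.49 + 4×27.0750 = 140.7900, √140.7900 = 11.865496
μ ≥ (5.7 + 11.865496)/2 = 8.7827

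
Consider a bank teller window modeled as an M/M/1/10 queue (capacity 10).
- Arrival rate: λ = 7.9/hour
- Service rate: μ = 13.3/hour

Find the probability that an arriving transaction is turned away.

ρ = λ/μ = 7.9/13.3 = 0.59398
P₀ = (1-ρ)/(1-ρ^(K+1)) = (1-0.59398)/(1-0.59398^11) = 0.4060/0.9968 = 0.4073
P_K = P₀×ρ^K = 0.4073 × 0.59398^10 = 0.4073 × 0.005467 = 0.002227
Blocking probability = 0.22%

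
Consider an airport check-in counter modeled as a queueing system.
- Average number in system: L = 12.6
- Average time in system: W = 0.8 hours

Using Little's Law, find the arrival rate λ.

Little's Law: L = λW, so λ = L/W
λ = 12.6/0.8 = 15.7500 passengers/hour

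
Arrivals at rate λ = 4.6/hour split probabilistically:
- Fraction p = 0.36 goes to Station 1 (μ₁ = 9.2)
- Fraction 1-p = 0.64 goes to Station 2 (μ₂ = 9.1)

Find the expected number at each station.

Effective rates: λ₁ = 4.6×0.36 = 1.656, λ₂ = 4.6×0.64 = 2.944
Station 1: ρ₁ = 1.656/9.2 = 0.1800, L₁ = ρ₁/(1-ρ₁) = 0.1800/(1-0.1800) = 0.2195
Station 2: ρ₂ = 2.944/9.1 = 0.3235, L₂ = ρ₂/(1-ρ₂) = 0.3235/(1-0.3235) = 0.4782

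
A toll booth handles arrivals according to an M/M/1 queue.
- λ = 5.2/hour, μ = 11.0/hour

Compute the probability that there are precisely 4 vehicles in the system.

ρ = λ/μ = 5.2/11.0 = 0.4727
P(n) = (1-ρ)ρⁿ
P(4) = (1-0.4727) × 0.4727^4
P(4) = 0.5273 × 0.04993
P(4) = 0.02633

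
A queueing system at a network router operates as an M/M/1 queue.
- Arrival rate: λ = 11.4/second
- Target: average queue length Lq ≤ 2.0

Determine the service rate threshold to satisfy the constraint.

For M/M/1: Lq = λ²/(μ(μ-λ))
Need Lq ≤ 2.0, i.e. μ(μ-λ) ≥ λ²/2.0
μ² - 11.4μ - 129.96/2.0 ≥ 0  →  μ² - 11.4μ - 64.9800 ≥ 0
Quadratic formula (positive root): μ = [λ + √(λ² + 4×64.9800)]/2
Discriminant: 129.96 + 4×64.9800 = 389.8800, √389.8800 = 19.7454
μ ≥ (11.4 + 19.7454)/2 = 15.5727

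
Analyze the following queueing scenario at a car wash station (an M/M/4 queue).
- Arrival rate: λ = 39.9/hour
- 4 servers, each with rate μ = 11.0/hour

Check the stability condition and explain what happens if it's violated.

Stability requires ρ = λ/(cμ) < 1
ρ = 39.9/(4 × 11.0) = 39.9/44.00 = 0.9068
Since 0.9068 < 1, the system is STABLE.
The servers are busy 90.68% of the time.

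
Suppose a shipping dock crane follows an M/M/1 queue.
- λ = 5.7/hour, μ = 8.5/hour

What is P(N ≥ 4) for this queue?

ρ = λ/μ = 5.7/8.5 = 0.6706
P(N ≥ n) = ρⁿ
P(N ≥ 4) = 0.6706^4
P(N ≥ 4) = 0.2022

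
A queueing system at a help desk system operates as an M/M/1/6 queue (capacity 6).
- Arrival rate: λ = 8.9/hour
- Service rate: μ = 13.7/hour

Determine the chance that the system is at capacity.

ρ = λ/μ = 8.9/13.7 = 0.649635
P₀ = (1-ρ)/(1-ρ^(K+1)) = (1-0.649635)/(1-0.649635^7) = 0.3504/0.9512 = 0.3684
P_K = P₀×ρ^K = 0.3684 × 0.649635^6 = 0.3684 × 0.07517 = 0.02769
Blocking probability = 2.77%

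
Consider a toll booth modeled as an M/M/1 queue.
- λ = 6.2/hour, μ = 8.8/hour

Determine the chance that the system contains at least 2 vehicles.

ρ = λ/μ = 6.2/8.8 = 0.70455
P(N ≥ n) = ρⁿ
P(N ≥ 2) = 0.70455^2
P(N ≥ 2) = 0.4964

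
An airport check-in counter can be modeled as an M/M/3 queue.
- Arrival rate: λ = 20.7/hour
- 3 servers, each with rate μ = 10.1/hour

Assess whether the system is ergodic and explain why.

Stability requires ρ = λ/(cμ) < 1
ρ = 20.7/(3 × 10.1) = 20.7/30.30 = 0.6832
Since 0.6832 < 1, the system is STABLE.
The servers are busy 68.32% of the time.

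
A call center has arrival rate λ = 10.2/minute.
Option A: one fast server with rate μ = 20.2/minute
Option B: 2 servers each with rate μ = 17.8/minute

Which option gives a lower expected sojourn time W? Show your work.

Option A: single server μ = 20.2 (M/M/1)
  ρ_A = 10.2/20.2 = 0.5050
  W_A = 1/(μ-λ) = 1/(20.2-10.2) = 1/10.00 = 0.1000

Option B: 2 servers μ = 17.8 (M/M/2)
  ρ_B = λ/(cμ) = 10.2/(2×17.8) = 0.2865
  Offered load a = λ/μ = cρ = 10.2/17.8 = 0.5730
  P₀ = [ Σₙ₌₀^1 aⁿ/n! + a^2/(2!(1-ρ)) ]⁻¹
  Σ = a^0/0! + a^1/1! = 1.0000 + 0.5730 = 1.5730
  a^2/(2!(1-ρ)) = 0.3284/(2 × 0.7135) = 0.2301
  P₀ = 1/(1.5730 + 0.2301) = 0.5546
  Lq = P₀·a^2·ρ / (2!(1-ρ)²) = 0.5546 × 0.3284 × 0.2865 / (2 × 0.5091) = 0.05125
  Wq_B = Lq/λ = 0.051249/10.2 = 0.005024
  W_B = Wq_B + 1/μ = 0.005024 + 0.05618 = 0.06120

Since W_B = 0.06120 < W_A = 0.1000, Option B (multiple servers) has the shorter time in system.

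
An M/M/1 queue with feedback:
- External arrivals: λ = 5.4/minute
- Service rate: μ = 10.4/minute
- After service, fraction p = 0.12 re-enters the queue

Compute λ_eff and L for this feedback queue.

Effective arrival rate: λ_eff = λ/(1-p) = 5.4/(1-0.12) = 5.4/0.88 = 6.13636
ρ = λ_eff/μ = 6.13636/10.4 = 0.59003
L = ρ/(1-ρ) = 0.59003/(1-0.59003) = 1.4392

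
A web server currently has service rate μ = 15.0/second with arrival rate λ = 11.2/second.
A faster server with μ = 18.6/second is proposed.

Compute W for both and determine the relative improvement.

System 1: ρ₁ = 11.2/15.0 = 0.7467, W₁ = 1/(15.0-11.2) = 0.26316
System 2: ρ₂ = 11.2/18.6 = 0.6022, W₂ = 1/(18.6-11.2) = 0.13514
Improvement: (W₁-W₂)/W₁ = (0.26316-0.13514)/0.26316 = 48.65%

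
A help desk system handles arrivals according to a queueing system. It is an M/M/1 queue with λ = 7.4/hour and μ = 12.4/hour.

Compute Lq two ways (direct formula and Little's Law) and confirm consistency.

Method 1 (direct): Lq = λ²/(μ(μ-λ)) = 54.76/(12.4 × 5.00) = 0.8832

Method 2 (Little's Law):
W = 1/(μ-λ) = 1/5.00 = 0.2000
Wq = W - 1/μ = 0.2000 - 0.08065 = 0.11935
Lq = λWq = 7.4 × 0.11935 = 0.8832 ✔ (matches Method 1)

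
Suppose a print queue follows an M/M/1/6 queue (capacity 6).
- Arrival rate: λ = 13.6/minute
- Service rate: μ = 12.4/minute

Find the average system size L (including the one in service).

ρ = λ/μ = 13.6/12.4 = 1.09677
P₀ = (1-ρ)/(1-ρ^(K+1)) = (1-1.09677)/(1-1.09677^7) = -0.09677/-0.9090 = 0.1065
P_K = P₀×ρ^K = 0.10646 × 1.09677^6 = 0.10646 × 1.7406 = 0.1853
L = ρ[1 - (K+1)ρ^K + Kρ^(K+1)] / [(1-ρ)(1-ρ^(K+1))]
L = 1.09677 × (1 - 7×1.7405775 + 6×1.9090132) / ((1 - 1.09677) × (1 - 1.9090132)) = 3.3669 jobs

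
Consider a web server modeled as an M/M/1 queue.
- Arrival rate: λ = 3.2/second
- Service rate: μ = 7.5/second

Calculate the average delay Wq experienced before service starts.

First, compute utilization: ρ = λ/μ = 3.2/7.5 = 0.4267
For M/M/1: Wq = λ/(μ(μ-λ))
Wq = 3.2/(7.5 × (7.5-3.2))
Wq = 3.2/(7.5 × 4.30)
Wq = 0.09922 seconds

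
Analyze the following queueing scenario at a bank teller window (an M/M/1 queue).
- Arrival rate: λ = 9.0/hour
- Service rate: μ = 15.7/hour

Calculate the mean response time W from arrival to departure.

First, compute utilization: ρ = λ/μ = 9.0/15.7 = 0.5732
For M/M/1: W = 1/(μ-λ)
W = 1/(15.7-9.0) = 1/6.70
W = 0.1493 hours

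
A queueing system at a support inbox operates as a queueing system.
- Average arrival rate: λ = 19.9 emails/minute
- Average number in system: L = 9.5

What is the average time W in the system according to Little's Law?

Little's Law: L = λW, so W = L/λ
W = 9.5/19.9 = 0.4774 minutes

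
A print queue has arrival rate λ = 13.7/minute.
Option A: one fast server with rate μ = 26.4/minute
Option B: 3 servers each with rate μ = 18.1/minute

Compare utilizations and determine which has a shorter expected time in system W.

Option A: single server μ = 26.4 (M/M/1)
  ρ_A = 13.7/26.4 = 0.5189
  W_A = 1/(μ-λ) = 1/(26.4-13.7) = 1/12.70 = 0.07874

Option B: 3 servers μ = 18.1 (M/M/3)
  ρ_B = λ/(cμ) = 13.7/(3×18.1) = 0.2523
  Offered load a = λ/μ = cρ = 13.7/18.1 = 0.7569
  P₀ = [ Σₙ₌₀^2 aⁿ/n! + a^3/(3!(1-ρ)) ]⁻¹
  Σ = a^0/0! + a^1/1! + a^2/2! = 1.0000 + 0.7569 + 0.2865 = 2.0434
  a^3/(3!(1-ρ)) = 0.43364/(6 × 0.74770) = 0.09666
  P₀ = 1/(2.0434 + 0.09666) = 0.4673
  Lq = P₀·a^3·ρ / (3!(1-ρ)²) = 0.4673 × 0.4336 × 0.2523 / (6 × 0.5591) = 0.01524
  Wq_B = Lq/λ = 0.0152414/13.7 = 0.001113
  W_B = Wq_B + 1/μ = 0.001113 + 0.05525 = 0.05636

Since W_B = 0.05636 < W_A = 0.07874, Option B (multiple servers) has the shorter time in system.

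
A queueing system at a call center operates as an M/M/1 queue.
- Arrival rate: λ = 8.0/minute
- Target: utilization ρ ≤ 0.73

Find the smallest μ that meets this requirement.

ρ = λ/μ, so μ = λ/ρ
μ ≥ 8.0/0.73 = 10.9589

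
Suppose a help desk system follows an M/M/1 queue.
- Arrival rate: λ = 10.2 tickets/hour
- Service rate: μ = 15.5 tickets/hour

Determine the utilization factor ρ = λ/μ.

Server utilization: ρ = λ/μ
ρ = 10.2/15.5 = 0.6581
The server is busy 65.81% of the time.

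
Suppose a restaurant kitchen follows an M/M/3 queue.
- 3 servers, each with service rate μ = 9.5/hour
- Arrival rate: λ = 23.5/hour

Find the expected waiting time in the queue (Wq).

Traffic intensity: ρ = λ/(cμ) = 23.5/(3×9.5) = 0.8246
Since ρ = 0.8246 < 1, system is stable.
Offered load a = λ/μ = cρ = 23.5/9.5 = 2.4737
P₀ = [ Σₙ₌₀^2 aⁿ/n! + a^3/(3!(1-ρ)) ]⁻¹
Σ = a^0/0! + a^1/1! + a^2/2! = 1.00000 + 2.47368 + 3.05956 = 6.5332
a^3/(3!(1-ρ)) = 15.1368/(6 × 0.175439) = 14.3799
P₀ = 1/(6.5332 + 14.3799) = 0.04782
Lq = P₀·a^3·ρ / (3!(1-ρ)²) = 0.047817 × 15.1368 × 0.82456 / (6 × 0.030779) = 3.2317
Wq = Lq/λ = 3.2317/23.5 = 0.1375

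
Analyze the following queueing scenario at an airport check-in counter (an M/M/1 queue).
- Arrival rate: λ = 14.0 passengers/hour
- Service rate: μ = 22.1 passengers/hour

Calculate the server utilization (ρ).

Server utilization: ρ = λ/μ
ρ = 14.0/22.1 = 0.6335
The server is busy 63.35% of the time.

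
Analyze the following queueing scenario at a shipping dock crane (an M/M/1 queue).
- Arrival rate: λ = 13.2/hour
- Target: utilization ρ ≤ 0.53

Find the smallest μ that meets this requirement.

ρ = λ/μ, so μ = λ/ρ
μ ≥ 13.2/0.53 = 24.9057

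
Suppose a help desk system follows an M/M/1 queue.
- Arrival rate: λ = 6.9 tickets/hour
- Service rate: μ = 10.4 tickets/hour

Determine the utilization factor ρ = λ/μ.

Server utilization: ρ = λ/μ
ρ = 6.9/10.4 = 0.6635
The server is busy 66.35% of the time.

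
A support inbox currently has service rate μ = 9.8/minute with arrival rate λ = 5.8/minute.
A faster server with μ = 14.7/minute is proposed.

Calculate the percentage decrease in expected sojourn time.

System 1: ρ₁ = 5.8/9.8 = 0.5918, W₁ = 1/(9.8-5.8) = 0.25000
System 2: ρ₂ = 5.8/14.7 = 0.3946, W₂ = 1/(14.7-5.8) = 0.11236
Improvement: (W₁-W₂)/W₁ = (0.25000-0.11236)/0.25000 = 55.06%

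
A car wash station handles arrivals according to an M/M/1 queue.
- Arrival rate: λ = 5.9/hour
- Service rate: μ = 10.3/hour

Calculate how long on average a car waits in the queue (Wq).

First, compute utilization: ρ = λ/μ = 5.9/10.3 = 0.5728
For M/M/1: Wq = λ/(μ(μ-λ))
Wq = 5.9/(10.3 × (10.3-5.9))
Wq = 5.9/(10.3 × 4.40)
Wq = 0.1302 hours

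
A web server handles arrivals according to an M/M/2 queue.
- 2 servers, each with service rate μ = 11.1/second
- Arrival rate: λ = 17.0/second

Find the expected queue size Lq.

Traffic intensity: ρ = λ/(cμ) = 17.0/(2×11.1) = 0.7658
Since ρ = 0.7658 < 1, system is stable.
Offered load a = λ/μ = cρ = 17.0/11.1 = 1.5315
P₀ = [ Σₙ₌₀^1 aⁿ/n! + a^2/(2!(1-ρ)) ]⁻¹
Σ = a^0/0! + a^1/1! = 1.0000 + 1.5315 = 2.5315
a^2/(2!(1-ρ)) = 2.34559/(2 × 0.234234) = 5.0069
P₀ = 1/(2.5315 + 5.0069) = 0.1327
Lq = P₀·a^2·ρ / (2!(1-ρ)²) = 0.132653 × 2.34559 × 0.765766 / (2 × 0.0548657) = 2.1714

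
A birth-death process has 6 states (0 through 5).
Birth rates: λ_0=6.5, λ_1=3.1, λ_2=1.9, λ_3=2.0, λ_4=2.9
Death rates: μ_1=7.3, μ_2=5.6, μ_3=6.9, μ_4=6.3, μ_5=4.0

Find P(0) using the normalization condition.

Ratios P(n)/P(0) = (λ₀···λₙ₋₁)/(μ₁···μₙ):
P(1)/P(0) = (6.5)/(7.3) = 0.89041
P(2)/P(0) = (6.5×3.1)/(7.3×5.6) = 0.49291
P(3)/P(0) = (6.5×3.1×1.9)/(7.3×5.6×6.9) = 0.13573
P(4)/P(0) = (6.5×3.1×1.9×2.0)/(7.3×5.6×6.9×6.3) = 0.043088
P(5)/P(0) = (6.5×3.1×1.9×2.0×2.9)/(7.3×5.6×6.9×6.3×4.0) = 0.031239

Normalization: ∑ P(n) = 1
P(0) × (1.0000 + 0.89041 + 0.49291 + 0.13573 + 0.043088 + 0.031239) = 1
P(0) × 2.5934 = 1
P(0) = 1/2.5934 = 0.3856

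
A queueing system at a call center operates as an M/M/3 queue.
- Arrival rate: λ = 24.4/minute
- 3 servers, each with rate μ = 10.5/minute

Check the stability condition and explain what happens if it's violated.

Stability requires ρ = λ/(cμ) < 1
ρ = 24.4/(3 × 10.5) = 24.4/31.50 = 0.7746
Since 0.7746 < 1, the system is STABLE.
The servers are busy 77.46% of the time.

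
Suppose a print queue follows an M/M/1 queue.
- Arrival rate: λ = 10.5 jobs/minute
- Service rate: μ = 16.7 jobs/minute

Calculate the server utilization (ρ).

Server utilization: ρ = λ/μ
ρ = 10.5/16.7 = 0.6287
The server is busy 62.87% of the time.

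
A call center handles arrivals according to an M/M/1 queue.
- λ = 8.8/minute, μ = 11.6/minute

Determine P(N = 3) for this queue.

ρ = λ/μ = 8.8/11.6 = 0.7586
P(n) = (1-ρ)ρⁿ
P(3) = (1-0.7586) × 0.7586^3
P(3) = 0.2414 × 0.4366
P(3) = 0.1054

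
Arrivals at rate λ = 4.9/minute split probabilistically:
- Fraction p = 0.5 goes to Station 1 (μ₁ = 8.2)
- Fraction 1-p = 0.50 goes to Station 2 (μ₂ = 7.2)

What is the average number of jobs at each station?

Effective rates: λ₁ = 4.9×0.5 = 2.45, λ₂ = 4.9×0.50 = 2.45
Station 1: ρ₁ = 2.45/8.2 = 0.2988, L₁ = ρ₁/(1-ρ₁) = 0.2988/(1-0.2988) = 0.4261
Station 2: ρ₂ = 2.45/7.2 = 0.3403, L₂ = ρ₂/(1-ρ₂) = 0.3403/(1-0.3403) = 0.5158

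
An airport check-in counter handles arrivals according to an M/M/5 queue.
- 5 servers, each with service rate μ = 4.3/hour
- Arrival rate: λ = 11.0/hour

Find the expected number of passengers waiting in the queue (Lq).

Traffic intensity: ρ = λ/(cμ) = 11.0/(5×4.3) = 0.5116
Since ρ = 0.5116 < 1, system is stable.
Offered load a = λ/μ = cρ = 11.0/4.3 = 2.5581
P₀ = [ Σₙ₌₀^4 aⁿ/n! + a^5/(5!(1-ρ)) ]⁻¹
Σ = a^0/0! + a^1/1! + a^2/2! + a^3/3! + a^4/4! = 1.00000 + 2.55814 + 3.27204 + 2.79011 + 1.78437 = 11.4047
a^5/(5!(1-ρ)) = 109.5522/(120 × 0.488372) = 1.8693
P₀ = 1/(11.4047 + 1.8693) = 0.07534
Lq = P₀·a^5·ρ / (5!(1-ρ)²) = 0.07534 × 109.5522 × 0.5116 / (120 × 0.2385) = 0.1475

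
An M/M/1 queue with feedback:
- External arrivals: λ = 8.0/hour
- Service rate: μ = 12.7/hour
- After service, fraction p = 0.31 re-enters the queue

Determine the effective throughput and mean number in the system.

Effective arrival rate: λ_eff = λ/(1-p) = 8.0/(1-0.31) = 8.0/0.69 = 11.5942
ρ = λ_eff/μ = 11.5942/12.7 = 0.912929
L = ρ/(1-ρ) = 0.912929/(1-0.912929) = 10.4849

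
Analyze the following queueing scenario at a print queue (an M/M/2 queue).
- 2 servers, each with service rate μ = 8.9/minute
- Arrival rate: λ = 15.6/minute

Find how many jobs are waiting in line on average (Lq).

Traffic intensity: ρ = λ/(cμ) = 15.6/(2×8.9) = 0.8764
Since ρ = 0.8764 < 1, system is stable.
Offered load a = λ/μ = cρ = 15.6/8.9 = 1.7528
P₀ = [ Σₙ₌₀^1 aⁿ/n! + a^2/(2!(1-ρ)) ]⁻¹
Σ = a^0/0! + a^1/1! = 1.0000 + 1.7528 = 2.7528
a^2/(2!(1-ρ)) = 3.07234/(2 × 0.123596) = 12.4290
P₀ = 1/(2.7528 + 12.4290) = 0.06587
Lq = P₀·a^2·ρ / (2!(1-ρ)²) = 0.0658683 × 3.07234 × 0.876404 / (2 × 0.0152758) = 5.8052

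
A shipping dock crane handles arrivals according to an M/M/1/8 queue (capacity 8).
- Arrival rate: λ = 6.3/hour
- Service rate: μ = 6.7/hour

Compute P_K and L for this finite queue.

ρ = λ/μ = 6.3/6.7 = 0.9403
P₀ = (1-ρ)/(1-ρ^(K+1)) = (1-0.9403)/(1-0.9403^9) = 0.059700/0.42536 = 0.1404
P_K = P₀×ρ^K = 0.14035 × 0.9403^8 = 0.14035 × 0.61113 = 0.08577
Blocking probability P_8 = 0.08577 (8.58%)
L = ρ[1 - (K+1)ρ^K + Kρ^(K+1)] / [(1-ρ)(1-ρ^(K+1))]
L = 0.9403 × (1 - 9×0.6111270 + 8×0.5746427) / ((1 - 0.9403) × (1 - 0.5746427)) = 3.5917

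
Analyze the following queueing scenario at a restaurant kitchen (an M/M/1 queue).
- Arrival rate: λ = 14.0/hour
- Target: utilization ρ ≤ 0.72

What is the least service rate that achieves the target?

ρ = λ/μ, so μ = λ/ρ
μ ≥ 14.0/0.72 = 19.4444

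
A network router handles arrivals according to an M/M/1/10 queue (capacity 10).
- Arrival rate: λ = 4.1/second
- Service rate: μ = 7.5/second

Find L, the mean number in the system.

ρ = λ/μ = 4.1/7.5 = 0.54667
P₀ = (1-ρ)/(1-ρ^(K+1)) = (1-0.54667)/(1-0.54667^11) = 0.4533/0.9987 = 0.4539
P_K = P₀×ρ^K = 0.4539 × 0.54667^10 = 0.4539 × 0.002384 = 0.001082
L = ρ[1 - (K+1)ρ^K + Kρ^(K+1)] / [(1-ρ)(1-ρ^(K+1))]
L = 0.54667 × (1 - 11×0.002384 + 10×0.001303) / ((1 - 0.54667) × (1 - 0.001303)) = 1.1915 packets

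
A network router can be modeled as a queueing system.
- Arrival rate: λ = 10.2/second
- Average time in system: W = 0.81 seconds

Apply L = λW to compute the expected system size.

Little's Law: L = λW
L = 10.2 × 0.81 = 8.2620 packets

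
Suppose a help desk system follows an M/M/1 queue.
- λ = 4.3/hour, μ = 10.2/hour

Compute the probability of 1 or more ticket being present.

ρ = λ/μ = 4.3/10.2 = 0.4216
P(N ≥ n) = ρⁿ
P(N ≥ 1) = 0.4216^1
P(N ≥ 1) = 0.4216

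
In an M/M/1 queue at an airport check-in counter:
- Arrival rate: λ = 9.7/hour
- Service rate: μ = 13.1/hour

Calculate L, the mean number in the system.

ρ = λ/μ = 9.7/13.1 = 0.7405
For M/M/1: L = λ/(μ-λ)
L = 9.7/(13.1-9.7) = 9.7/3.40
L = 2.8529 passengers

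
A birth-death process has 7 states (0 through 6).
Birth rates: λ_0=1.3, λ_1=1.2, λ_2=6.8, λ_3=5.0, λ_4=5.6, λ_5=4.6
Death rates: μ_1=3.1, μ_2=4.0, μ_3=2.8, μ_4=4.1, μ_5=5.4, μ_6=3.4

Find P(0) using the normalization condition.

Ratios P(n)/P(0) = (λ₀···λₙ₋₁)/(μ₁···μₙ):
P(1)/P(0) = (1.3)/(3.1) = 0.4194
P(2)/P(0) = (1.3×1.2)/(3.1×4.0) = 0.1258
P(3)/P(0) = (1.3×1.2×6.8)/(3.1×4.0×2.8) = 0.3055
P(4)/P(0) = (1.3×1.2×6.8×5.0)/(3.1×4.0×2.8×4.1) = 0.3726
P(5)/P(0) = (1.3×1.2×6.8×5.0×5.6)/(3.1×4.0×2.8×4.1×5.4) = 0.3864
P(6)/P(0) = (1.3×1.2×6.8×5.0×5.6×4.6)/(3.1×4.0×2.8×4.1×5.4×3.4) = 0.5228

Normalization: ∑ P(n) = 1
P(0) × (1.0000 + 0.4194 + 0.1258 + 0.3055 + 0.3726 + 0.3864 + 0.5228) = 1
P(0) × 3.1325 = 1
P(0) = 1/3.1325 = 0.3192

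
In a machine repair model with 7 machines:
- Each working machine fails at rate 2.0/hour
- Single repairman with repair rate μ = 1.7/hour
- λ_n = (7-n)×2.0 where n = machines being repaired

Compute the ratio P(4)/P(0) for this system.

P(4)/P(0) = ∏_{i=0}^{4-1} λ_i/μ_{i+1}
= (7-0)×2.0/1.7 × (7-1)×2.0/1.7 × (7-2)×2.0/1.7 × (7-3)×2.0/1.7
= 1609.1761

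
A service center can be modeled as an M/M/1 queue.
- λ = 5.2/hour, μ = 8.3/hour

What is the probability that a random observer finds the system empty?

ρ = λ/μ = 5.2/8.3 = 0.6265
P(0) = 1 - ρ = 1 - 0.6265 = 0.3735
The server is idle 37.35% of the time.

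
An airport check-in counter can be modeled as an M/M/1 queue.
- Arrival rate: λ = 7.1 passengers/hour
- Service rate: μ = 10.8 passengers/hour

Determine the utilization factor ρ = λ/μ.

Server utilization: ρ = λ/μ
ρ = 7.1/10.8 = 0.6574
The server is busy 65.74% of the time.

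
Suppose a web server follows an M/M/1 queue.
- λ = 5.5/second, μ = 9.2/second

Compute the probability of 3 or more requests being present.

ρ = λ/μ = 5.5/9.2 = 0.59783
P(N ≥ n) = ρⁿ
P(N ≥ 3) = 0.59783^3
P(N ≥ 3) = 0.2137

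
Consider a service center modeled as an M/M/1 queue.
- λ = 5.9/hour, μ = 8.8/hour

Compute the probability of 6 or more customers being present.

ρ = λ/μ = 5.9/8.8 = 0.670455
P(N ≥ n) = ρⁿ
P(N ≥ 6) = 0.670455^6
P(N ≥ 6) = 0.09083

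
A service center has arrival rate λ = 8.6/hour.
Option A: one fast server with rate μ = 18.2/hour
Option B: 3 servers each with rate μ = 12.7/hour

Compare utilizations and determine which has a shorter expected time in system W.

Option A: single server μ = 18.2 (M/M/1)
  ρ_A = 8.6/18.2 = 0.4725
  W_A = 1/(μ-λ) = 1/(18.2-8.6) = 1/9.60 = 0.1042

Option B: 3 servers μ = 12.7 (M/M/3)
  ρ_B = λ/(cμ) = 8.6/(3×12.7) = 0.2257
  Offered load a = λ/μ = cρ = 8.6/12.7 = 0.6772
  P₀ = [ Σₙ₌₀^2 aⁿ/n! + a^3/(3!(1-ρ)) ]⁻¹
  Σ = a^0/0! + a^1/1! + a^2/2! = 1.0000 + 0.67717 + 0.22928 = 1.9064
  a^3/(3!(1-ρ)) = 0.31052/(6 × 0.77428) = 0.06684
  P₀ = 1/(1.9064 + 0.06684) = 0.5068
  Lq = P₀·a^3·ρ / (3!(1-ρ)²) = 0.50677 × 0.31052 × 0.22572 / (6 × 0.59951) = 0.009875
  Wq_B = Lq/λ = 0.009875/8.6 = 0.001148
  W_B = Wq_B + 1/μ = 0.001148 + 0.07874 = 0.07989

Since W_B = 0.07989 < W_A = 0.1042, Option B (multiple servers) has the shorter time in system.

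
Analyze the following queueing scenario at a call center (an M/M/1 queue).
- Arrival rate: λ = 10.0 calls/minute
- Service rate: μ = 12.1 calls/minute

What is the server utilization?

Server utilization: ρ = λ/μ
ρ = 10.0/12.1 = 0.8264
The server is busy 82.64% of the time.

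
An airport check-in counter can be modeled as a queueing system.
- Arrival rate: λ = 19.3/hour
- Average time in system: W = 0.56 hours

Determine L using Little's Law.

Little's Law: L = λW
L = 19.3 × 0.56 = 10.8080 passengers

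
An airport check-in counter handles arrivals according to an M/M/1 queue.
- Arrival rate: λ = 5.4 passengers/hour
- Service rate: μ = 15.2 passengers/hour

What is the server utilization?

Server utilization: ρ = λ/μ
ρ = 5.4/15.2 = 0.3553
The server is busy 35.53% of the time.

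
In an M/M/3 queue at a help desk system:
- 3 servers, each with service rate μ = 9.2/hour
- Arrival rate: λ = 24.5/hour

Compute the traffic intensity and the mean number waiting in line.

Traffic intensity: ρ = λ/(cμ) = 24.5/(3×9.2) = 0.8877
Since ρ = 0.8877 < 1, system is stable.
Offered load a = λ/μ = cρ = 24.5/9.2 = 2.6630
P₀ = [ Σₙ₌₀^2 aⁿ/n! + a^3/(3!(1-ρ)) ]⁻¹
Σ = a^0/0! + a^1/1! + a^2/2! = 1.0000 + 2.6630 + 3.5459 = 7.2089
a^3/(3!(1-ρ)) = 18.8858/(6 × 0.112319) = 28.0241
P₀ = 1/(7.2089 + 28.0241) = 0.02838
Lq = P₀·a^3·ρ / (3!(1-ρ)²) = 0.0283825 × 18.8858 × 0.887681 / (6 × 0.0126155) = 6.2862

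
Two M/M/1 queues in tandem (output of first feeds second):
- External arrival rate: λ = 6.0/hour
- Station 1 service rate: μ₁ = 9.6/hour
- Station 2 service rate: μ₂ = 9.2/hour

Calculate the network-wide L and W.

By Jackson's theorem, each station behaves as independent M/M/1.
Station 1: ρ₁ = 6.0/9.6 = 0.6250, L₁ = ρ₁/(1-ρ₁) = λ/(μ₁-λ) = 6.0/3.60 = 1.6667
Station 2: ρ₂ = 6.0/9.2 = 0.6522, L₂ = ρ₂/(1-ρ₂) = λ/(μ₂-λ) = 6.0/3.20 = 1.8750
Total: L = L₁ + L₂ = 1.6667 + 1.8750 = 3.5417
W = L/λ = 3.5417/6.0 = 0.5903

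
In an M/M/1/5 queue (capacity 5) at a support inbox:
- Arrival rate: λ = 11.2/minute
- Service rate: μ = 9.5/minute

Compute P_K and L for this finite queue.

ρ = λ/μ = 11.2/9.5 = 1.17895
P₀ = (1-ρ)/(1-ρ^(K+1)) = (1-1.17895)/(1-1.17895^6) = -0.1789/-1.6852 = 0.1062
P_K = P₀×ρ^K = 0.1062 × 1.17895^5 = 0.1062 × 2.2776 = 0.2419
Blocking probability P_5 = 0.2419 (24.19%)
L = ρ[1 - (K+1)ρ^K + Kρ^(K+1)] / [(1-ρ)(1-ρ^(K+1))]
L = 1.17895 × (1 - 6×2.277597 + 5×2.685173) / ((1 - 1.17895) × (1 - 2.685173)) = 2.9723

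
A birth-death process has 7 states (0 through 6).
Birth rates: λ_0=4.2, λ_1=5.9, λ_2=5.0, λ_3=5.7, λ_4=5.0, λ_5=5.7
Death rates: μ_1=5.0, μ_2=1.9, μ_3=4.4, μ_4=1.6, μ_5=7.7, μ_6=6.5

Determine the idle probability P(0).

Ratios P(n)/P(0) = (λ₀···λₙ₋₁)/(μ₁···μₙ):
P(1)/P(0) = (4.2)/(5.0) = 0.8400
P(2)/P(0) = (4.2×5.9)/(5.0×1.9) = 2.6084
P(3)/P(0) = (4.2×5.9×5.0)/(5.0×1.9×4.4) = 2.9641
P(4)/P(0) = (4.2×5.9×5.0×5.7)/(5.0×1.9×4.4×1.6) = 10.5597
P(5)/P(0) = (4.2×5.9×5.0×5.7×5.0)/(5.0×1.9×4.4×1.6×7.7) = 6.8569
P(6)/P(0) = (4.2×5.9×5.0×5.7×5.0×5.7)/(5.0×1.9×4.4×1.6×7.7×6.5) = 6.0130

Normalization: ∑ P(n) = 1
P(0) × (1.0000 + 0.8400 + 2.6084 + 2.9641 + 10.5597 + 6.8569 + 6.0130) = 1
P(0) × 30.8421 = 1
P(0) = 1/30.8421 = 0.03242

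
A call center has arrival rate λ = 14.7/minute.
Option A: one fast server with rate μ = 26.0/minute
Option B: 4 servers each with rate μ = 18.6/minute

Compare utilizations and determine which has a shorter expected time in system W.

Option A: single server μ = 26.0 (M/M/1)
  ρ_A = 14.7/26.0 = 0.5654
  W_A = 1/(μ-λ) = 1/(26.0-14.7) = 1/11.30 = 0.08850

Option B: 4 servers μ = 18.6 (M/M/4)
  ρ_B = λ/(cμ) = 14.7/(4×18.6) = 0.1976
  Offered load a = λ/μ = cρ = 14.7/18.6 = 0.7903
  P₀ = [ Σₙ₌₀^3 aⁿ/n! + a^4/(4!(1-ρ)) ]⁻¹
  Σ = a^0/0! + a^1/1! + a^2/2! + a^3/3! = 1.0000 + 0.7903 + 0.3123 + 0.08227 = 2.1849
  a^4/(4!(1-ρ)) = 0.3901/(24 × 0.8024) = 0.02026
  P₀ = 1/(2.1849 + 0.02026) = 0.4535
  Lq = P₀·a^4·ρ / (4!(1-ρ)²) = 0.4535 × 0.3901 × 0.1976 / (24 × 0.6439) = 0.002262
  Wq_B = Lq/λ = 0.002262/14.7 = 0.00015388
  W_B = Wq_B + 1/μ = 0.00015388 + 0.053763 = 0.05392

Since W_B = 0.05392 < W_A = 0.08850, Option B (multiple servers) has the shorter time in system.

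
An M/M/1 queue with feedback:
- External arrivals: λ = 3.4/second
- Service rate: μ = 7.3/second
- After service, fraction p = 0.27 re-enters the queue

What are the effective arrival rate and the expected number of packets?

Effective arrival rate: λ_eff = λ/(1-p) = 3.4/(1-0.27) = 3.4/0.73 = 4.65753
ρ = λ_eff/μ = 4.65753/7.3 = 0.63802
L = ρ/(1-ρ) = 0.63802/(1-0.63802) = 1.7626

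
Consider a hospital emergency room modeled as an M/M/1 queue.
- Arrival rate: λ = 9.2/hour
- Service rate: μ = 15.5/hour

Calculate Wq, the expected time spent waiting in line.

First, compute utilization: ρ = λ/μ = 9.2/15.5 = 0.5935
For M/M/1: Wq = λ/(μ(μ-λ))
Wq = 9.2/(15.5 × (15.5-9.2))
Wq = 9.2/(15.5 × 6.30)
Wq = 0.09421 hours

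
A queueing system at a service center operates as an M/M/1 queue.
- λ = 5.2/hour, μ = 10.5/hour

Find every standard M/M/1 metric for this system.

Step 1: ρ = λ/μ = 5.2/10.5 = 0.4952
Step 2: L = λ/(μ-λ) = 5.2/5.30 = 0.9811
Step 3: Lq = λ²/(μ(μ-λ)) = 27.04/(10.5×5.30) = 0.4859
Step 4: W = 1/(μ-λ) = 1/5.30 = 0.18868
Step 5: Wq = λ/(μ(μ-λ)) = 5.2/(10.5×5.30) = 0.09344
Step 6: P(0) = 1-ρ = 0.5048
Verify: L = λW = 5.2×0.18868 = 0.9811 ✔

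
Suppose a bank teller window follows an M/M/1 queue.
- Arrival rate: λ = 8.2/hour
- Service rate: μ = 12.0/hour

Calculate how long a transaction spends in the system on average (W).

First, compute utilization: ρ = λ/μ = 8.2/12.0 = 0.6833
For M/M/1: W = 1/(μ-λ)
W = 1/(12.0-8.2) = 1/3.80
W = 0.2632 hours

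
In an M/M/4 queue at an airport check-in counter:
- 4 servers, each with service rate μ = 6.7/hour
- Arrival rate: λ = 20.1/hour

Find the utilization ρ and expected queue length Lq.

Traffic intensity: ρ = λ/(cμ) = 20.1/(4×6.7) = 0.7500
Since ρ = 0.7500 < 1, system is stable.
Offered load a = λ/μ = cρ = 20.1/6.7 = 3.0000
P₀ = [ Σₙ₌₀^3 aⁿ/n! + a^4/(4!(1-ρ)) ]⁻¹
Σ = a^0/0! + a^1/1! + a^2/2! + a^3/3! = 1.0000 + 3.0000 + 4.5000 + 4.5000 = 13.0000
a^4/(4!(1-ρ)) = 81.0000/(24 × 0.2500) = 13.5000
P₀ = 1/(13.0000 + 13.5000) = 0.03774
Lq = P₀·a^4·ρ / (4!(1-ρ)²) = 0.037736 × 81.0000 × 0.75000 / (24 × 0.062500) = 1.5283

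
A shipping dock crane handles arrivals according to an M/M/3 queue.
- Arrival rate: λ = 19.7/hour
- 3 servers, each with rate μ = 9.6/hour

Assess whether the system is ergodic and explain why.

Stability requires ρ = λ/(cμ) < 1
ρ = 19.7/(3 × 9.6) = 19.7/28.80 = 0.6840
Since 0.6840 < 1, the system is STABLE.
The servers are busy 68.40% of the time.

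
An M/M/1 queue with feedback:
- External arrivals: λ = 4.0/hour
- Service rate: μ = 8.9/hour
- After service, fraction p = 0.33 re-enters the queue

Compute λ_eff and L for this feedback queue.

Effective arrival rate: λ_eff = λ/(1-p) = 4.0/(1-0.33) = 4.0/0.67 = 5.9701
ρ = λ_eff/μ = 5.9701/8.9 = 0.6708
L = ρ/(1-ρ) = 0.6708/(1-0.6708) = 2.0377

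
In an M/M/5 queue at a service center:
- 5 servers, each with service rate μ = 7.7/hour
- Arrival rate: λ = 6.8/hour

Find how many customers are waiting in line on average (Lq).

Traffic intensity: ρ = λ/(cμ) = 6.8/(5×7.7) = 0.1766
Since ρ = 0.1766 < 1, system is stable.
Offered load a = λ/μ = cρ = 6.8/7.7 = 0.8831
P₀ = [ Σₙ₌₀^4 aⁿ/n! + a^5/(5!(1-ρ)) ]⁻¹
Σ = a^0/0! + a^1/1! + a^2/2! + a^3/3! + a^4/4! = 1.0000 + 0.88312 + 0.38995 + 0.11479 + 0.025343 = 2.4132
a^5/(5!(1-ρ)) = 0.5371/(120 × 0.8234) = 0.005436
P₀ = 1/(2.4132 + 0.005436) = 0.4135
Lq = P₀·a^5·ρ / (5!(1-ρ)²) = 0.413457 × 0.537144 × 0.176623 / (120 × 0.677949) = 0.0004822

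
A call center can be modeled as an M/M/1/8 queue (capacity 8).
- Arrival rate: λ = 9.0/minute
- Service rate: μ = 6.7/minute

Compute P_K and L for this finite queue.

ρ = λ/μ = 9.0/6.7 = 1.34328
P₀ = (1-ρ)/(1-ρ^(K+1)) = (1-1.34328)/(1-1.34328^9) = -0.3433/-13.2396 = 0.02593
P_K = P₀×ρ^K = 0.02593 × 1.34328^8 = 0.02593 × 10.6006 = 0.2749
Blocking probability P_8 = 0.2749 (27.49%)
L = ρ[1 - (K+1)ρ^K + Kρ^(K+1)] / [(1-ρ)(1-ρ^(K+1))]
L = 1.34328 × (1 - 9×10.60065 + 8×14.23964) / ((1 - 1.34328) × (1 - 14.23964)) = 5.7667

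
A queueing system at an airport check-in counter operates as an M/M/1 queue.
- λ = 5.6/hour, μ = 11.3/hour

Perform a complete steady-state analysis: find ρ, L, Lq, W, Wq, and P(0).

Step 1: ρ = λ/μ = 5.6/11.3 = 0.4956
Step 2: L = λ/(μ-λ) = 5.6/5.70 = 0.9825
Step 3: Lq = λ²/(μ(μ-λ)) = 31.36/(11.3×5.70) = 0.4869
Step 4: W = 1/(μ-λ) = 1/5.70 = 0.17544
Step 5: Wq = λ/(μ(μ-λ)) = 5.6/(11.3×5.70) = 0.08694
Step 6: P(0) = 1-ρ = 0.5044
Verify: L = λW = 5.6×0.17544 = 0.9825 ✔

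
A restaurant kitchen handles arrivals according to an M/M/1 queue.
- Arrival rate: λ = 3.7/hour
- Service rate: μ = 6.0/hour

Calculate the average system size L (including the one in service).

ρ = λ/μ = 3.7/6.0 = 0.6167
For M/M/1: L = λ/(μ-λ)
L = 3.7/(6.0-3.7) = 3.7/2.30
L = 1.6087 orders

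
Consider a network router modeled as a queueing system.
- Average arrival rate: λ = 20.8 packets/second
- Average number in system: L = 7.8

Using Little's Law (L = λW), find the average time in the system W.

Little's Law: L = λW, so W = L/λ
W = 7.8/20.8 = 0.3750 seconds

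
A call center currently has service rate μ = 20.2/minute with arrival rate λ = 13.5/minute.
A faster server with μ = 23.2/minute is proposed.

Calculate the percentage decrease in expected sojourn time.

System 1: ρ₁ = 13.5/20.2 = 0.6683, W₁ = 1/(20.2-13.5) = 0.14925
System 2: ρ₂ = 13.5/23.2 = 0.5819, W₂ = 1/(23.2-13.5) = 0.10309
Improvement: (W₁-W₂)/W₁ = (0.14925-0.10309)/0.14925 = 30.93%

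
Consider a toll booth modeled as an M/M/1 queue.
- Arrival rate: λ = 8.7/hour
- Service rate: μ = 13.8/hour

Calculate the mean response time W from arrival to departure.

First, compute utilization: ρ = λ/μ = 8.7/13.8 = 0.6304
For M/M/1: W = 1/(μ-λ)
W = 1/(13.8-8.7) = 1/5.10
W = 0.1961 hours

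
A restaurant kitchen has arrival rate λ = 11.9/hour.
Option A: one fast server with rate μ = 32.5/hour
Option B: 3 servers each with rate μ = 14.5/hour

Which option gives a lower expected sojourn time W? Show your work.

Option A: single server μ = 32.5 (M/M/1)
  ρ_A = 11.9/32.5 = 0.3662
  W_A = 1/(μ-λ) = 1/(32.5-11.9) = 1/20.60 = 0.04854

Option B: 3 servers μ = 14.5 (M/M/3)
  ρ_B = λ/(cμ) = 11.9/(3×14.5) = 0.2736
  Offered load a = λ/μ = cρ = 11.9/14.5 = 0.8207
  P₀ = [ Σₙ₌₀^2 aⁿ/n! + a^3/(3!(1-ρ)) ]⁻¹
  Σ = a^0/0! + a^1/1! + a^2/2! = 1.0000 + 0.8207 + 0.3368 = 2.1575
  a^3/(3!(1-ρ)) = 0.5528/(6 × 0.7264) = 0.1268
  P₀ = 1/(2.1575 + 0.1268) = 0.4378
  Lq = P₀·a^3·ρ / (3!(1-ρ)²) = 0.4378 × 0.5528 × 0.2736 / (6 × 0.5277) = 0.02091
  Wq_B = Lq/λ = 0.020907/11.9 = 0.0017569
  W_B = Wq_B + 1/μ = 0.0017569 + 0.068966 = 0.07072

Since W_A = 0.04854 < W_B = 0.07072, Option A (single fast server) has the shorter time in system.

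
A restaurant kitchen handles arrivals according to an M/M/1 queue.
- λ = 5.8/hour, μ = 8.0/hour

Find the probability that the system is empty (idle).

ρ = λ/μ = 5.8/8.0 = 0.7250
P(0) = 1 - ρ = 1 - 0.7250 = 0.2750
The server is idle 27.50% of the time.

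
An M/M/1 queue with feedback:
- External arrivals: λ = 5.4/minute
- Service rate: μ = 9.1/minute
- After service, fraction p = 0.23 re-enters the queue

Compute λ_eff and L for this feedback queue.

Effective arrival rate: λ_eff = λ/(1-p) = 5.4/(1-0.23) = 5.4/0.77 = 7.0130
ρ = λ_eff/μ = 7.0130/9.1 = 0.77066
L = ρ/(1-ρ) = 0.77066/(1-0.77066) = 3.3603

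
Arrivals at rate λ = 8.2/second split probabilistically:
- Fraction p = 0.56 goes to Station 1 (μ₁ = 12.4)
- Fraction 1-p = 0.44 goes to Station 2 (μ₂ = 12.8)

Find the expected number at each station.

Effective rates: λ₁ = 8.2×0.56 = 4.592, λ₂ = 8.2×0.44 = 3.608
Station 1: ρ₁ = 4.592/12.4 = 0.3703, L₁ = ρ₁/(1-ρ₁) = 0.3703/(1-0.3703) = 0.5881
Station 2: ρ₂ = 3.608/12.8 = 0.28187, L₂ = ρ₂/(1-ρ₂) = 0.28187/(1-0.28187) = 0.3925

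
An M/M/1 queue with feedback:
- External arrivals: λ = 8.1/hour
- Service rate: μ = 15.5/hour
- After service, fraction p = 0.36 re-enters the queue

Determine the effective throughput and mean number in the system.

Effective arrival rate: λ_eff = λ/(1-p) = 8.1/(1-0.36) = 8.1/0.64 = 12.6562
ρ = λ_eff/μ = 12.6562/15.5 = 0.81653
L = ρ/(1-ρ) = 0.81653/(1-0.81653) = 4.4505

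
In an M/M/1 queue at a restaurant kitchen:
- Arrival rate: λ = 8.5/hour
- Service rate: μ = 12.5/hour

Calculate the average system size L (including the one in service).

ρ = λ/μ = 8.5/12.5 = 0.6800
For M/M/1: L = λ/(μ-λ)
L = 8.5/(12.5-8.5) = 8.5/4.00
L = 2.1250 orders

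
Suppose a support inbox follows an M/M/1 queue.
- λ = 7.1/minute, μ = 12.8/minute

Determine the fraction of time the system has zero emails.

ρ = λ/μ = 7.1/12.8 = 0.5547
P(0) = 1 - ρ = 1 - 0.5547 = 0.4453
The server is idle 44.53% of the time.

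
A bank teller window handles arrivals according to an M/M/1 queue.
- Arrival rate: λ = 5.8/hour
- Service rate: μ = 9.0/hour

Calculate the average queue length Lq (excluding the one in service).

ρ = λ/μ = 5.8/9.0 = 0.6444
For M/M/1: Lq = λ²/(μ(μ-λ))
Lq = 33.64/(9.0 × 3.20)
Lq = 1.1681 transactions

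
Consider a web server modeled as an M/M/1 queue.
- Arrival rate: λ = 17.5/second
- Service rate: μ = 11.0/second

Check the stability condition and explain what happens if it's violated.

Stability requires ρ = λ/(cμ) < 1
ρ = 17.5/(1 × 11.0) = 17.5/11.00 = 1.5909
Since 1.5909 ≥ 1, the system is UNSTABLE.
Queue grows without bound. Need μ > λ = 17.5.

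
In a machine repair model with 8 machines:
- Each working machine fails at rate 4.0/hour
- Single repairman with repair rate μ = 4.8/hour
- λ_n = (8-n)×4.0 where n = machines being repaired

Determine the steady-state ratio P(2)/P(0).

P(2)/P(0) = ∏_{i=0}^{2-1} λ_i/μ_{i+1}
= (8-0)×4.0/4.8 × (8-1)×4.0/4.8
= 38.8889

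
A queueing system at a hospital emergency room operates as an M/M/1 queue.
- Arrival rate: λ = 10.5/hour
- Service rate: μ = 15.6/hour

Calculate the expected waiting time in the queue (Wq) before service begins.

First, compute utilization: ρ = λ/μ = 10.5/15.6 = 0.6731
For M/M/1: Wq = λ/(μ(μ-λ))
Wq = 10.5/(15.6 × (15.6-10.5))
Wq = 10.5/(15.6 × 5.10)
Wq = 0.1320 hours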